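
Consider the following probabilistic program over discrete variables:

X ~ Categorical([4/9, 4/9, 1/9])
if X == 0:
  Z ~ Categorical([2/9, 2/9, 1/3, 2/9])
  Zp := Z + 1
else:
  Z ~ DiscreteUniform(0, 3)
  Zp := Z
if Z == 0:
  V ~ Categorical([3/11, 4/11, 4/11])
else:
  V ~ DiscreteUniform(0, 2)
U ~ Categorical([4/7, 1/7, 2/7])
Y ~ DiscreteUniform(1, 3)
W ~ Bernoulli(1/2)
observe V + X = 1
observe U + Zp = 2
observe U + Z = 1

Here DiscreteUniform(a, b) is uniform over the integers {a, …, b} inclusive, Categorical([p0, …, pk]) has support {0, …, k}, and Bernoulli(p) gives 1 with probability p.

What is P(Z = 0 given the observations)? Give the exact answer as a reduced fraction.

P(Z = 0 | obs) = 3/14

Enumerate traces; 12 have nonzero weight after conditioning:
  (X=0, Z=0, V=1, U=1, Y=1, W=0) weight 16/18711
  (X=0, Z=0, V=1, U=1, Y=1, W=1) weight 16/18711
  (X=0, Z=0, V=1, U=1, Y=2, W=0) weight 16/18711
  (X=0, Z=0, V=1, U=1, Y=2, W=1) weight 16/18711
  (X=0, Z=0, V=1, U=1, Y=3, W=0) weight 16/18711
  (X=0, Z=0, V=1, U=1, Y=3, W=1) weight 16/18711
  (X=0, Z=1, V=1, U=0, Y=1, W=0) weight 16/5103
  (X=0, Z=1, V=1, U=0, Y=1, W=1) weight 16/5103
  … 4 more
Group by Z:
  weight(Z=0) = 32/6237
  weight(Z=1) = 32/1701
Total weight = 32/6237 + 32/1701 = 64/2673
P(Z=0 | obs) = 32/6237 / 64/2673 = 3/14
P(Z=1 | obs) = 32/1701 / 64/2673 = 11/14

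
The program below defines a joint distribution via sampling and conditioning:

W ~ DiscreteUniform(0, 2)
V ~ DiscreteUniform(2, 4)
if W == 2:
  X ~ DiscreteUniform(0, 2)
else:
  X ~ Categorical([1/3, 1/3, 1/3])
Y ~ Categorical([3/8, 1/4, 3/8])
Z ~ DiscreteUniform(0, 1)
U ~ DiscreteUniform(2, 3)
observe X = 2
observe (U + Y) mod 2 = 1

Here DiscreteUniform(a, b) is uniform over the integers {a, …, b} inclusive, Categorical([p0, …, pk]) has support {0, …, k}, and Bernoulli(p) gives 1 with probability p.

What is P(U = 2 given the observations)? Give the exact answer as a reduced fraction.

Enumerate traces; 54 have nonzero weight after conditioning:
  (W=0, V=2, X=2, Y=0, Z=0, U=3) weight 1/288
  (W=0, V=2, X=2, Y=0, Z=1, U=3) weight 1/288
  (W=0, V=2, X=2, Y=1, Z=0, U=2) weight 1/432
  (W=0, V=2, X=2, Y=1, Z=1, U=2) weight 1/432
  (W=0, V=2, X=2, Y=2, Z=0, U=3) weight 1/288
  (W=0, V=2, X=2, Y=2, Z=1, U=3) weight 1/288
  (W=0, V=3, X=2, Y=0, Z=0, U=3) weight 1/288
  (W=0, V=3, X=2, Y=0, Z=1, U=3) weight 1/288
  … 46 more
Group by U:
  weight(U=2) = 1/24
  weight(U=3) = 1/8
Total weight = 1/24 + 1/8 = 1/6
P(U=2 | obs) = 1/24 / 1/6 = 1/4
P(U=3 | obs) = 1/8 / 1/6 = 3/4

P(U = 2 | obs) = 1/4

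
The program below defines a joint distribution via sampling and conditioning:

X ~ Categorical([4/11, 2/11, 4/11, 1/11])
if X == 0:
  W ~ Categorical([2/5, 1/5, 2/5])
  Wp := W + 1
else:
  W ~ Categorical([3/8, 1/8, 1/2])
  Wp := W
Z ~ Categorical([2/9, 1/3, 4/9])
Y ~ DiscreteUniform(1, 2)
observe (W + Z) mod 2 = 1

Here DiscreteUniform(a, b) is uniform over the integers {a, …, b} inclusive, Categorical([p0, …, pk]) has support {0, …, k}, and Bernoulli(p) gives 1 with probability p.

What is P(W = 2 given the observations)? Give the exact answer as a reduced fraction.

P(W = 2 | obs) = 68/169

Enumerate traces; 32 have nonzero weight after conditioning:
  (X=0, W=0, Z=1, Y=1) weight 4/165
  (X=0, W=0, Z=1, Y=2) weight 4/165
  (X=0, W=1, Z=0, Y=1) weight 4/495
  (X=0, W=1, Z=0, Y=2) weight 4/495
  (X=0, W=1, Z=2, Y=1) weight 8/495
  (X=0, W=1, Z=2, Y=2) weight 8/495
  (X=0, W=2, Z=1, Y=1) weight 4/165
  (X=0, W=2, Z=1, Y=2) weight 4/165
  … 24 more
Group by W:
  weight(W=0) = 169/1320
  weight(W=1) = 67/660
  weight(W=2) = 17/110
Total weight = 169/1320 + 67/660 + 17/110 = 169/440
P(W=0 | obs) = 169/1320 / 169/440 = 1/3
P(W=1 | obs) = 67/660 / 169/440 = 134/507
P(W=2 | obs) = 17/110 / 169/440 = 68/169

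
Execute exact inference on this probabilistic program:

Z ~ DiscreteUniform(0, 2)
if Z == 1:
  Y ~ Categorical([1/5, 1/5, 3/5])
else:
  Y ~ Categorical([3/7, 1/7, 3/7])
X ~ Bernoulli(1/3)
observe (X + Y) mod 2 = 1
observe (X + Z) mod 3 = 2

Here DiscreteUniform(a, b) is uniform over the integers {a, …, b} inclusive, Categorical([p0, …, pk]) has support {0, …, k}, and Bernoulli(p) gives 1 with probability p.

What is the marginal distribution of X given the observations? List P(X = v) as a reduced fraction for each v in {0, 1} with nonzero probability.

P(X=0) = 5/19, P(X=1) = 14/19

Enumerate traces; 3 have nonzero weight after conditioning:
  (Z=1, Y=0, X=1) weight 1/45
  (Z=1, Y=2, X=1) weight 1/15
  (Z=2, Y=1, X=0) weight 2/63
Group by X:
  weight(X=0) = 2/63
  weight(X=1) = 4/45
Total weight = 2/63 + 4/45 = 38/315
P(X=0 | obs) = 2/63 / 38/315 = 5/19
P(X=1 | obs) = 4/45 / 38/315 = 14/19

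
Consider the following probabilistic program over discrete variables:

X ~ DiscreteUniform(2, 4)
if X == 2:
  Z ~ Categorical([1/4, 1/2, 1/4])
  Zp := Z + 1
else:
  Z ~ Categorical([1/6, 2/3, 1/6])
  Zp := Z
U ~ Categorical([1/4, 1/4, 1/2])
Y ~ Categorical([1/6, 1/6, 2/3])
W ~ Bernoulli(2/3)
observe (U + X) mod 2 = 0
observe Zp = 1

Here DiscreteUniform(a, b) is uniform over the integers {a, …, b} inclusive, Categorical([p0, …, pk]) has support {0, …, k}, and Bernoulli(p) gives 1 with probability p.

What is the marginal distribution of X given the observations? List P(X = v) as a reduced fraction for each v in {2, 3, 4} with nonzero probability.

P(X=2) = 9/41, P(X=3) = 8/41, P(X=4) = 24/41

Enumerate traces; 30 have nonzero weight after conditioning:
  (X=2, Z=0, U=0, Y=0, W=0) weight 1/864
  (X=2, Z=0, U=0, Y=0, W=1) weight 1/432
  (X=2, Z=0, U=0, Y=1, W=0) weight 1/864
  (X=2, Z=0, U=0, Y=1, W=1) weight 1/432
  (X=2, Z=0, U=0, Y=2, W=0) weight 1/216
  (X=2, Z=0, U=0, Y=2, W=1) weight 1/108
  (X=2, Z=0, U=2, Y=0, W=0) weight 1/432
  (X=2, Z=0, U=2, Y=0, W=1) weight 1/216
  (X=3, Z=1, U=1, Y=0, W=0) weight 1/324
  (X=4, Z=1, U=0, Y=0, W=0) weight 1/324
  … 20 more
Group by X:
  weight(X=2) = 1/16
  weight(X=3) = 1/18
  weight(X=4) = 1/6
Total weight = 1/16 + 1/18 + 1/6 = 41/144
P(X=2 | obs) = 1/16 / 41/144 = 9/41
P(X=3 | obs) = 1/18 / 41/144 = 8/41
P(X=4 | obs) = 1/6 / 41/144 = 24/41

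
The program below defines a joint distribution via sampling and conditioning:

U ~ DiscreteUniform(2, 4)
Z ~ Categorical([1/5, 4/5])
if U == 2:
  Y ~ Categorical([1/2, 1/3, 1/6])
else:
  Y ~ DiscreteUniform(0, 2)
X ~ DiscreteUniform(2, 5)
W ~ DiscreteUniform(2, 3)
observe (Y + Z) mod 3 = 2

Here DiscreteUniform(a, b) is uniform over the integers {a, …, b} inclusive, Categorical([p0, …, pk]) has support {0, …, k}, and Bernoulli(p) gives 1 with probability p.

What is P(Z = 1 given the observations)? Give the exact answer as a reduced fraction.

Enumerate traces; 48 have nonzero weight after conditioning:
  (U=2, Z=0, Y=2, X=2, W=2) weight 1/720
  (U=2, Z=0, Y=2, X=2, W=3) weight 1/720
  (U=2, Z=0, Y=2, X=3, W=2) weight 1/720
  (U=2, Z=0, Y=2, X=3, W=3) weight 1/720
  (U=2, Z=0, Y=2, X=4, W=2) weight 1/720
  (U=2, Z=0, Y=2, X=4, W=3) weight 1/720
  (U=2, Z=0, Y=2, X=5, W=2) weight 1/720
  (U=2, Z=0, Y=2, X=5, W=3) weight 1/720
  (U=2, Z=1, Y=1, X=2, W=2) weight 1/90
  … 39 more
Group by Z:
  weight(Z=0) = 1/18
  weight(Z=1) = 4/15
Total weight = 1/18 + 4/15 = 29/90
P(Z=0 | obs) = 1/18 / 29/90 = 5/29
P(Z=1 | obs) = 4/15 / 29/90 = 24/29

P(Z = 1 | obs) = 24/29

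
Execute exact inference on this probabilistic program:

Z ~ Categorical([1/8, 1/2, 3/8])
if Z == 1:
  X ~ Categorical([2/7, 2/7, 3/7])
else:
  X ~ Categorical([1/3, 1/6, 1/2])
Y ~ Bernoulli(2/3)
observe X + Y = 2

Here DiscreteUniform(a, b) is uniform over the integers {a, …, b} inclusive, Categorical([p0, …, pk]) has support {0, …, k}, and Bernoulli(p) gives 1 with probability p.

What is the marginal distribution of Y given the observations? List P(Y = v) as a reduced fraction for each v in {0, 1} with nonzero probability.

Enumerate traces; 6 have nonzero weight after conditioning:
  (Z=0, X=1, Y=1) weight 1/72
  (Z=0, X=2, Y=0) weight 1/48
  (Z=1, X=1, Y=1) weight 2/21
  (Z=1, X=2, Y=0) weight 1/14
  (Z=2, X=1, Y=1) weight 1/24
  (Z=2, X=2, Y=0) weight 1/16
Group by Y:
  weight(Y=0) = 13/84
  weight(Y=1) = 19/126
Total weight = 13/84 + 19/126 = 11/36
P(Y=0 | obs) = 13/84 / 11/36 = 39/77
P(Y=1 | obs) = 19/126 / 11/36 = 38/77

P(Y=0) = 39/77, P(Y=1) = 38/77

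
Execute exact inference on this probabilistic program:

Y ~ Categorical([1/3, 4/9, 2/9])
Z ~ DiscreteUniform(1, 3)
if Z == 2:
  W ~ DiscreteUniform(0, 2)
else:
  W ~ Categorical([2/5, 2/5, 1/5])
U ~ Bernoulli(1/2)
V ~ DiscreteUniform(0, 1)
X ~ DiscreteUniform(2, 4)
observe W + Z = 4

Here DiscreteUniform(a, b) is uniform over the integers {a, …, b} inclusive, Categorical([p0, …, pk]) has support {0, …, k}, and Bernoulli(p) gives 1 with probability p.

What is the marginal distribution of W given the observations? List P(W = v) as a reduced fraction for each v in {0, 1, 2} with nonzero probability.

Enumerate traces; 72 have nonzero weight after conditioning:
  (Y=0, Z=2, W=2, U=0, V=0, X=2) weight 1/324
  (Y=0, Z=2, W=2, U=0, V=0, X=3) weight 1/324
  (Y=0, Z=2, W=2, U=0, V=0, X=4) weight 1/324
  (Y=0, Z=2, W=2, U=0, V=1, X=2) weight 1/324
  (Y=0, Z=2, W=2, U=0, V=1, X=3) weight 1/324
  (Y=0, Z=2, W=2, U=0, V=1, X=4) weight 1/324
  (Y=0, Z=2, W=2, U=1, V=0, X=2) weight 1/324
  (Y=0, Z=2, W=2, U=1, V=0, X=3) weight 1/324
  (Y=0, Z=3, W=1, U=0, V=0, X=2) weight 1/270
  … 63 more
Group by W:
  weight(W=1) = 2/15
  weight(W=2) = 1/9
Total weight = 2/15 + 1/9 = 11/45
P(W=1 | obs) = 2/15 / 11/45 = 6/11
P(W=2 | obs) = 1/9 / 11/45 = 5/11

P(W=1) = 6/11, P(W=2) = 5/11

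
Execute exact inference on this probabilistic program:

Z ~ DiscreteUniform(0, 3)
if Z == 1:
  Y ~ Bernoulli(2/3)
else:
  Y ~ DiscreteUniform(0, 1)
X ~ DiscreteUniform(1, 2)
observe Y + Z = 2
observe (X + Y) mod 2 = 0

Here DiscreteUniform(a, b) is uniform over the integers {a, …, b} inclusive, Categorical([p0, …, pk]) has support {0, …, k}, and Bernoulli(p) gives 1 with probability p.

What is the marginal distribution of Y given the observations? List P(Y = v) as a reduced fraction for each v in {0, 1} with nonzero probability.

P(Y=0) = 3/7, P(Y=1) = 4/7

Enumerate traces; 2 have nonzero weight after conditioning:
  (Z=1, Y=1, X=1) weight 1/12
  (Z=2, Y=0, X=2) weight 1/16
Group by Y:
  weight(Y=0) = 1/16
  weight(Y=1) = 1/12
Total weight = 1/16 + 1/12 = 7/48
P(Y=0 | obs) = 1/16 / 7/48 = 3/7
P(Y=1 | obs) = 1/12 / 7/48 = 4/7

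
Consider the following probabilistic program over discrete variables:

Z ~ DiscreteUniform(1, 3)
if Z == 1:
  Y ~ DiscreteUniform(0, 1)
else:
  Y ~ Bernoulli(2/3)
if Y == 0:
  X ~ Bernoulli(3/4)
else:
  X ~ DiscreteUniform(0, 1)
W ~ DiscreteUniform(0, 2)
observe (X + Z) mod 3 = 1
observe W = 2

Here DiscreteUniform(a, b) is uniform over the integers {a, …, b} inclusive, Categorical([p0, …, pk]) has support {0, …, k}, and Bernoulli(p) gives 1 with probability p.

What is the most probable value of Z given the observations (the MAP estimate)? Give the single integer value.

argmax_v P(Z = v | obs) = 3

Enumerate traces; 4 have nonzero weight after conditioning:
  (Z=1, Y=0, X=0, W=2) weight 1/72
  (Z=1, Y=1, X=0, W=2) weight 1/36
  (Z=3, Y=0, X=1, W=2) weight 1/36
  (Z=3, Y=1, X=1, W=2) weight 1/27
Group by Z:
  weight(Z=1) = 1/24
  weight(Z=3) = 7/108
Total weight = 1/24 + 7/108 = 23/216
P(Z=1 | obs) = 1/24 / 23/216 = 9/23
P(Z=3 | obs) = 7/108 / 23/216 = 14/23
argmax = 3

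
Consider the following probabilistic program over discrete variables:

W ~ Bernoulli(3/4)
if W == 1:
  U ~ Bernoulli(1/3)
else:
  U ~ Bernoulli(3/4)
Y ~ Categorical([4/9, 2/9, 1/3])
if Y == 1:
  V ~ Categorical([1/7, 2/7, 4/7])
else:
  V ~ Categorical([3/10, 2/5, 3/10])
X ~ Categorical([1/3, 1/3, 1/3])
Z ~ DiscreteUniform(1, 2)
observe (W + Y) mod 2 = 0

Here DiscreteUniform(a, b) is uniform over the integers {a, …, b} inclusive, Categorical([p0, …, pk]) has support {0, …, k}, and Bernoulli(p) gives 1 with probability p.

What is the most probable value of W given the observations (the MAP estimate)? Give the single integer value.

argmax_v P(W = v | obs) = 0

Enumerate traces; 108 have nonzero weight after conditioning:
  (W=0, U=0, Y=0, V=0, X=0, Z=1) weight 1/720
  (W=0, U=0, Y=0, V=0, X=0, Z=2) weight 1/720
  (W=0, U=0, Y=0, V=0, X=1, Z=1) weight 1/720
  (W=0, U=0, Y=0, V=0, X=1, Z=2) weight 1/720
  (W=0, U=0, Y=0, V=0, X=2, Z=1) weight 1/720
  (W=0, U=0, Y=0, V=0, X=2, Z=2) weight 1/720
  (W=0, U=0, Y=0, V=1, X=0, Z=1) weight 1/540
  (W=0, U=0, Y=0, V=1, X=0, Z=2) weight 1/540
  (W=1, U=0, Y=1, V=0, X=0, Z=1) weight 1/378
  … 99 more
Group by W:
  weight(W=0) = 7/36
  weight(W=1) = 1/6
Total weight = 7/36 + 1/6 = 13/36
P(W=0 | obs) = 7/36 / 13/36 = 7/13
P(W=1 | obs) = 1/6 / 13/36 = 6/13
argmax = 0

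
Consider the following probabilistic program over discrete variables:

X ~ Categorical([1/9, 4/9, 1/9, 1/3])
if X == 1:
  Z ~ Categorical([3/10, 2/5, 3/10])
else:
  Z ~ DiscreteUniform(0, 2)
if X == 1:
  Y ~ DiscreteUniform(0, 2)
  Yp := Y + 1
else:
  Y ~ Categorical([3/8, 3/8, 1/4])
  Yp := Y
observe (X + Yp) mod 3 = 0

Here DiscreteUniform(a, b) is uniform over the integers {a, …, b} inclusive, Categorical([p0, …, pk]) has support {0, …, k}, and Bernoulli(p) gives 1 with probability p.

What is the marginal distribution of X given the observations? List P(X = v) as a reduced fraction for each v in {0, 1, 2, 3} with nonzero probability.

Enumerate traces; 12 have nonzero weight after conditioning:
  (X=0, Z=0, Y=0) weight 1/72
  (X=0, Z=1, Y=0) weight 1/72
  (X=0, Z=2, Y=0) weight 1/72
  (X=1, Z=0, Y=1) weight 2/45
  (X=1, Z=1, Y=1) weight 8/135
  (X=1, Z=2, Y=1) weight 2/45
  (X=2, Z=0, Y=1) weight 1/72
  (X=2, Z=1, Y=1) weight 1/72
  (X=3, Z=0, Y=0) weight 1/24
  … 3 more
Group by X:
  weight(X=0) = 1/24
  weight(X=1) = 4/27
  weight(X=2) = 1/24
  weight(X=3) = 1/8
Total weight = 1/24 + 4/27 + 1/24 + 1/8 = 77/216
P(X=0 | obs) = 1/24 / 77/216 = 9/77
P(X=1 | obs) = 4/27 / 77/216 = 32/77
P(X=2 | obs) = 1/24 / 77/216 = 9/77
P(X=3 | obs) = 1/8 / 77/216 = 27/77

P(X=0) = 9/77, P(X=1) = 32/77, P(X=2) = 9/77, P(X=3) = 27/77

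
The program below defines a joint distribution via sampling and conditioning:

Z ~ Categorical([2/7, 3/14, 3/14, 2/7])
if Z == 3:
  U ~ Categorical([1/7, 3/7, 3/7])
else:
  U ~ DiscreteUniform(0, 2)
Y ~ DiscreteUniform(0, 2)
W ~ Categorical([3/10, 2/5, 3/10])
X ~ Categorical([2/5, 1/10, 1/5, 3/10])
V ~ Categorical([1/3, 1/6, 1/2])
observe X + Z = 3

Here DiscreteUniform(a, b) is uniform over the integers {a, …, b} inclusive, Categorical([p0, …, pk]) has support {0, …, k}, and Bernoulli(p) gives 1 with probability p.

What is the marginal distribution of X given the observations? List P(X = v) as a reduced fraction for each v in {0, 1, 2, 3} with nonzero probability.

Enumerate traces; 324 have nonzero weight after conditioning:
  (Z=0, U=0, Y=0, W=0, X=3, V=0) weight 1/1050
  (Z=0, U=0, Y=0, W=0, X=3, V=1) weight 1/2100
  (Z=0, U=0, Y=0, W=0, X=3, V=2) weight 1/700
  (Z=0, U=0, Y=0, W=1, X=3, V=0) weight 2/1575
  (Z=0, U=0, Y=0, W=1, X=3, V=1) weight 1/1575
  (Z=0, U=0, Y=0, W=1, X=3, V=2) weight 1/525
  (Z=0, U=0, Y=0, W=2, X=3, V=0) weight 1/1050
  (Z=0, U=0, Y=0, W=2, X=3, V=1) weight 1/2100
  (Z=1, U=0, Y=0, W=0, X=2, V=0) weight 1/2100
  (Z=2, U=0, Y=0, W=0, X=1, V=0) weight 1/4200
  … 314 more
Group by X:
  weight(X=0) = 4/35
  weight(X=1) = 3/140
  weight(X=2) = 3/70
  weight(X=3) = 3/35
Total weight = 4/35 + 3/140 + 3/70 + 3/35 = 37/140
P(X=0 | obs) = 4/35 / 37/140 = 16/37
P(X=1 | obs) = 3/140 / 37/140 = 3/37
P(X=2 | obs) = 3/70 / 37/140 = 6/37
P(X=3 | obs) = 3/35 / 37/140 = 12/37

P(X=0) = 16/37, P(X=1) = 3/37, P(X=2) = 6/37, P(X=3) = 12/37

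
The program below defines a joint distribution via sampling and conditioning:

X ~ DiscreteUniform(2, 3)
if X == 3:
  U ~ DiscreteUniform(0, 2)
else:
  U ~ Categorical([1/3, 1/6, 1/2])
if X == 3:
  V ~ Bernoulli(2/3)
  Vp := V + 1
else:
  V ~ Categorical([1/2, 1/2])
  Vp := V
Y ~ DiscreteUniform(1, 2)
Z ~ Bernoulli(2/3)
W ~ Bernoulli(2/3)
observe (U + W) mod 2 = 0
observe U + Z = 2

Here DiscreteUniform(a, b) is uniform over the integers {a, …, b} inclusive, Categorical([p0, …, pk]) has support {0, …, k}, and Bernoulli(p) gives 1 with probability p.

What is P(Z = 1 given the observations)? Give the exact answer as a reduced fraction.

Enumerate traces; 16 have nonzero weight after conditioning:
  (X=2, U=1, V=0, Y=1, Z=1, W=1) weight 1/108
  (X=2, U=1, V=0, Y=2, Z=1, W=1) weight 1/108
  (X=2, U=1, V=1, Y=1, Z=1, W=1) weight 1/108
  (X=2, U=1, V=1, Y=2, Z=1, W=1) weight 1/108
  (X=2, U=2, V=0, Y=1, Z=0, W=0) weight 1/144
  (X=2, U=2, V=0, Y=2, Z=0, W=0) weight 1/144
  (X=2, U=2, V=1, Y=1, Z=0, W=0) weight 1/144
  (X=2, U=2, V=1, Y=2, Z=0, W=0) weight 1/144
  … 8 more
Group by Z:
  weight(Z=0) = 5/108
  weight(Z=1) = 1/9
Total weight = 5/108 + 1/9 = 17/108
P(Z=0 | obs) = 5/108 / 17/108 = 5/17
P(Z=1 | obs) = 1/9 / 17/108 = 12/17

P(Z = 1 | obs) = 12/17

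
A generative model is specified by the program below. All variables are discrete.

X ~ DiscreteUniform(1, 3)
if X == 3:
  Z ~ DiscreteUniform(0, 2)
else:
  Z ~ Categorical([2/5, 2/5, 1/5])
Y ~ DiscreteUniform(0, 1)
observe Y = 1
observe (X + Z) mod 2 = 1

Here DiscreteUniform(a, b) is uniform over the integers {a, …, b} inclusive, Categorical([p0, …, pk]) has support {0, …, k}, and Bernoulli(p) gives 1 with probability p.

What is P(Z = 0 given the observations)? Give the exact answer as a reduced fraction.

P(Z = 0 | obs) = 11/25

Enumerate traces; 5 have nonzero weight after conditioning:
  (X=1, Z=0, Y=1) weight 1/15
  (X=1, Z=2, Y=1) weight 1/30
  (X=2, Z=1, Y=1) weight 1/15
  (X=3, Z=0, Y=1) weight 1/18
  (X=3, Z=2, Y=1) weight 1/18
Group by Z:
  weight(Z=0) = 11/90
  weight(Z=1) = 1/15
  weight(Z=2) = 4/45
Total weight = 11/90 + 1/15 + 4/45 = 5/18
P(Z=0 | obs) = 11/90 / 5/18 = 11/25
P(Z=1 | obs) = 1/15 / 5/18 = 6/25
P(Z=2 | obs) = 4/45 / 5/18 = 8/25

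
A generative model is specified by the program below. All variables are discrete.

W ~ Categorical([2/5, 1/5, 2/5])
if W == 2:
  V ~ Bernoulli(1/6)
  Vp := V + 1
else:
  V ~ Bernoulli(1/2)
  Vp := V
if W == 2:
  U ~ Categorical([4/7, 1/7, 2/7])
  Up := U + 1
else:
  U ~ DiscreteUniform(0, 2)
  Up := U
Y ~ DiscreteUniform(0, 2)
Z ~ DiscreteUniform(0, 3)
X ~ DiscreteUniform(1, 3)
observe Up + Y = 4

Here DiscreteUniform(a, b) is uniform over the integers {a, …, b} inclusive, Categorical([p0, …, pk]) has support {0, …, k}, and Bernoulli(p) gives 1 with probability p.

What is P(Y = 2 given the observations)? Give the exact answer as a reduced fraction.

P(Y = 2 | obs) = 9/13

Enumerate traces; 96 have nonzero weight after conditioning:
  (W=0, V=0, U=2, Y=2, Z=0, X=1) weight 1/540
  (W=0, V=0, U=2, Y=2, Z=0, X=2) weight 1/540
  (W=0, V=0, U=2, Y=2, Z=0, X=3) weight 1/540
  (W=0, V=0, U=2, Y=2, Z=1, X=1) weight 1/540
  (W=0, V=0, U=2, Y=2, Z=1, X=2) weight 1/540
  (W=0, V=0, U=2, Y=2, Z=1, X=3) weight 1/540
  (W=0, V=0, U=2, Y=2, Z=2, X=1) weight 1/540
  (W=0, V=0, U=2, Y=2, Z=2, X=2) weight 1/540
  (W=2, V=0, U=2, Y=1, Z=0, X=1) weight 1/378
  … 87 more
Group by Y:
  weight(Y=1) = 4/105
  weight(Y=2) = 3/35
Total weight = 4/105 + 3/35 = 13/105
P(Y=1 | obs) = 4/105 / 13/105 = 4/13
P(Y=2 | obs) = 3/35 / 13/105 = 9/13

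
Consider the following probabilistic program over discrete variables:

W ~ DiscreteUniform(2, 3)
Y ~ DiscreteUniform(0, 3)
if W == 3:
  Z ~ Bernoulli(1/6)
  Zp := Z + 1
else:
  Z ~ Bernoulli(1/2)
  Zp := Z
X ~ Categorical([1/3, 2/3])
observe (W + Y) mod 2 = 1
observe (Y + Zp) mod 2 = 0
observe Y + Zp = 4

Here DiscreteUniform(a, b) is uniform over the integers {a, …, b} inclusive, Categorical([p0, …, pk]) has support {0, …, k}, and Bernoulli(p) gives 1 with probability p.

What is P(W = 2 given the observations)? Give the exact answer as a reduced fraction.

Enumerate traces; 4 have nonzero weight after conditioning:
  (W=2, Y=3, Z=1, X=0) weight 1/48
  (W=2, Y=3, Z=1, X=1) weight 1/24
  (W=3, Y=2, Z=1, X=0) weight 1/144
  (W=3, Y=2, Z=1, X=1) weight 1/72
Group by W:
  weight(W=2) = 1/16
  weight(W=3) = 1/48
Total weight = 1/16 + 1/48 = 1/12
P(W=2 | obs) = 1/16 / 1/12 = 3/4
P(W=3 | obs) = 1/48 / 1/12 = 1/4

P(W = 2 | obs) = 3/4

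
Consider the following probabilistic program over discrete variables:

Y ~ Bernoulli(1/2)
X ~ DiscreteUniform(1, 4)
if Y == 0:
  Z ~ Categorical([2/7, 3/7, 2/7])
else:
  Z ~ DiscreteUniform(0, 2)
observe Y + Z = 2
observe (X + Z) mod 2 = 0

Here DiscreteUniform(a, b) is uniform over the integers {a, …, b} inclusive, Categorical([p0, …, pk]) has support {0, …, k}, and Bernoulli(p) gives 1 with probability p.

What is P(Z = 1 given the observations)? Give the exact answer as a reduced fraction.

Enumerate traces; 4 have nonzero weight after conditioning:
  (Y=0, X=2, Z=2) weight 1/28
  (Y=0, X=4, Z=2) weight 1/28
  (Y=1, X=1, Z=1) weight 1/24
  (Y=1, X=3, Z=1) weight 1/24
Group by Z:
  weight(Z=1) = 1/12
  weight(Z=2) = 1/14
Total weight = 1/12 + 1/14 = 13/84
P(Z=1 | obs) = 1/12 / 13/84 = 7/13
P(Z=2 | obs) = 1/14 / 13/84 = 6/13

P(Z = 1 | obs) = 7/13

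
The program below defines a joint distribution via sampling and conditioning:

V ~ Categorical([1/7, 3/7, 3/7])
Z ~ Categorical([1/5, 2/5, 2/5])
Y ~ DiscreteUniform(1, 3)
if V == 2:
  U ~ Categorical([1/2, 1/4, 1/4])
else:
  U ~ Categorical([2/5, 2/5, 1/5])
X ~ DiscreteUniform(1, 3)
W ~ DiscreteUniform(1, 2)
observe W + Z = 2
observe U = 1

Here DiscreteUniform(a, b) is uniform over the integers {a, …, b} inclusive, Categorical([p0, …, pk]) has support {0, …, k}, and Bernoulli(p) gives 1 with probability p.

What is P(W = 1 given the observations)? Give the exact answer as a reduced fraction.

Enumerate traces; 54 have nonzero weight after conditioning:
  (V=0, Z=0, Y=1, U=1, X=1, W=2) weight 1/1575
  (V=0, Z=0, Y=1, U=1, X=2, W=2) weight 1/1575
  (V=0, Z=0, Y=1, U=1, X=3, W=2) weight 1/1575
  (V=0, Z=0, Y=2, U=1, X=1, W=2) weight 1/1575
  (V=0, Z=0, Y=2, U=1, X=2, W=2) weight 1/1575
  (V=0, Z=0, Y=2, U=1, X=3, W=2) weight 1/1575
  (V=0, Z=0, Y=3, U=1, X=1, W=2) weight 1/1575
  (V=0, Z=0, Y=3, U=1, X=2, W=2) weight 1/1575
  (V=0, Z=1, Y=1, U=1, X=1, W=1) weight 2/1575
  … 45 more
Group by W:
  weight(W=1) = 47/700
  weight(W=2) = 47/1400
Total weight = 47/700 + 47/1400 = 141/1400
P(W=1 | obs) = 47/700 / 141/1400 = 2/3
P(W=2 | obs) = 47/1400 / 141/1400 = 1/3

P(W = 1 | obs) = 2/3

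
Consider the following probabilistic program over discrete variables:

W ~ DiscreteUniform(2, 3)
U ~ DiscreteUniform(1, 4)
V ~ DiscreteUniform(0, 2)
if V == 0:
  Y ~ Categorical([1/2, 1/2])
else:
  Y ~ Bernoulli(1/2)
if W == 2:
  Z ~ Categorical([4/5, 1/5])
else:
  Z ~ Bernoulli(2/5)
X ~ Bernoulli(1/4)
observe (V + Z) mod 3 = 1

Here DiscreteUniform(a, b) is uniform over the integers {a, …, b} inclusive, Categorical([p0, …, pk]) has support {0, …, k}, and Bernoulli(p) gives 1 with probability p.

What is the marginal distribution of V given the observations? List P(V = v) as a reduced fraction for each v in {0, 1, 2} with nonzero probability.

P(V=0) = 3/10, P(V=1) = 7/10

Enumerate traces; 64 have nonzero weight after conditioning:
  (W=2, U=1, V=0, Y=0, Z=1, X=0) weight 1/320
  (W=2, U=1, V=0, Y=0, Z=1, X=1) weight 1/960
  (W=2, U=1, V=0, Y=1, Z=1, X=0) weight 1/320
  (W=2, U=1, V=0, Y=1, Z=1, X=1) weight 1/960
  (W=2, U=1, V=1, Y=0, Z=0, X=0) weight 1/80
  (W=2, U=1, V=1, Y=0, Z=0, X=1) weight 1/240
  (W=2, U=1, V=1, Y=1, Z=0, X=0) weight 1/80
  (W=2, U=1, V=1, Y=1, Z=0, X=1) weight 1/240
  … 56 more
Group by V:
  weight(V=0) = 1/10
  weight(V=1) = 7/30
Total weight = 1/10 + 7/30 = 1/3
P(V=0 | obs) = 1/10 / 1/3 = 3/10
P(V=1 | obs) = 7/30 / 1/3 = 7/10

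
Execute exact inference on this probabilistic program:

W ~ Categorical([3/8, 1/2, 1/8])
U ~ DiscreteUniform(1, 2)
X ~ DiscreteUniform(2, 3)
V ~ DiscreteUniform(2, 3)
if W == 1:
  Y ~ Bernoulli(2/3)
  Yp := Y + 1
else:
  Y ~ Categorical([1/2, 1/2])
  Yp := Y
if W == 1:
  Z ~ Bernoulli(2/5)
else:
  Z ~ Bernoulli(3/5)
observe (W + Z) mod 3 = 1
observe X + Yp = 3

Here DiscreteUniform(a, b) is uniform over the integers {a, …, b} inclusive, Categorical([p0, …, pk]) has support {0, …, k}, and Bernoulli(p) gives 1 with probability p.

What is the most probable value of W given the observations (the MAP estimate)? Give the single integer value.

argmax_v P(W = v | obs) = 0

Enumerate traces; 12 have nonzero weight after conditioning:
  (W=0, U=1, X=2, V=2, Y=1, Z=1) weight 9/640
  (W=0, U=1, X=2, V=3, Y=1, Z=1) weight 9/640
  (W=0, U=1, X=3, V=2, Y=0, Z=1) weight 9/640
  (W=0, U=1, X=3, V=3, Y=0, Z=1) weight 9/640
  (W=0, U=2, X=2, V=2, Y=1, Z=1) weight 9/640
  (W=0, U=2, X=2, V=3, Y=1, Z=1) weight 9/640
  (W=0, U=2, X=3, V=2, Y=0, Z=1) weight 9/640
  (W=0, U=2, X=3, V=3, Y=0, Z=1) weight 9/640
  (W=1, U=1, X=2, V=2, Y=0, Z=0) weight 1/80
  … 3 more
Group by W:
  weight(W=0) = 9/80
  weight(W=1) = 1/20
Total weight = 9/80 + 1/20 = 13/80
P(W=0 | obs) = 9/80 / 13/80 = 9/13
P(W=1 | obs) = 1/20 / 13/80 = 4/13
argmax = 0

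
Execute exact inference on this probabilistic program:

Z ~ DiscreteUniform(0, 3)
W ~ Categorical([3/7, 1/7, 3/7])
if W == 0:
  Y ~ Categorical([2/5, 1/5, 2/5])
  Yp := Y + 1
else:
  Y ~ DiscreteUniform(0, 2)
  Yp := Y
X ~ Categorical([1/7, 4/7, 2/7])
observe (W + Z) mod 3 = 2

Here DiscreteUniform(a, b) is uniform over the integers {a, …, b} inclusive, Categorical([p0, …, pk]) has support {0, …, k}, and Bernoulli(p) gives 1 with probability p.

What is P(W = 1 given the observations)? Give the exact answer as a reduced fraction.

Enumerate traces; 36 have nonzero weight after conditioning:
  (Z=0, W=2, Y=0, X=0) weight 1/196
  (Z=0, W=2, Y=0, X=1) weight 1/49
  (Z=0, W=2, Y=0, X=2) weight 1/98
  (Z=0, W=2, Y=1, X=0) weight 1/196
  (Z=0, W=2, Y=1, X=1) weight 1/49
  (Z=0, W=2, Y=1, X=2) weight 1/98
  (Z=0, W=2, Y=2, X=0) weight 1/196
  (Z=0, W=2, Y=2, X=1) weight 1/49
  (Z=1, W=1, Y=0, X=0) weight 1/588
  (Z=2, W=0, Y=0, X=0) weight 3/490
  … 26 more
Group by W:
  weight(W=0) = 3/28
  weight(W=1) = 1/28
  weight(W=2) = 3/14
Total weight = 3/28 + 1/28 + 3/14 = 5/14
P(W=0 | obs) = 3/28 / 5/14 = 3/10
P(W=1 | obs) = 1/28 / 5/14 = 1/10
P(W=2 | obs) = 3/14 / 5/14 = 3/5

P(W = 1 | obs) = 1/10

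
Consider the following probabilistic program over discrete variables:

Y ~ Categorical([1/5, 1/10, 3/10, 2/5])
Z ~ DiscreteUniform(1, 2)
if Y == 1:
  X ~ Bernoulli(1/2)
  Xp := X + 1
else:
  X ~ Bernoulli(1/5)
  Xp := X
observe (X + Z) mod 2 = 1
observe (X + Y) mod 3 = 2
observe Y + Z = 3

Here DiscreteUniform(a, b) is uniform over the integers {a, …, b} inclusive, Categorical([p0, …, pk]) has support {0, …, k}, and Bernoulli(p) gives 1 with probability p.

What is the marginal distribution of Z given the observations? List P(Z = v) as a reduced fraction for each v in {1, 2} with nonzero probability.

P(Z=1) = 24/29, P(Z=2) = 5/29

Enumerate traces; 2 have nonzero weight after conditioning:
  (Y=1, Z=2, X=1) weight 1/40
  (Y=2, Z=1, X=0) weight 3/25
Group by Z:
  weight(Z=1) = 3/25
  weight(Z=2) = 1/40
Total weight = 3/25 + 1/40 = 29/200
P(Z=1 | obs) = 3/25 / 29/200 = 24/29
P(Z=2 | obs) = 1/40 / 29/200 = 5/29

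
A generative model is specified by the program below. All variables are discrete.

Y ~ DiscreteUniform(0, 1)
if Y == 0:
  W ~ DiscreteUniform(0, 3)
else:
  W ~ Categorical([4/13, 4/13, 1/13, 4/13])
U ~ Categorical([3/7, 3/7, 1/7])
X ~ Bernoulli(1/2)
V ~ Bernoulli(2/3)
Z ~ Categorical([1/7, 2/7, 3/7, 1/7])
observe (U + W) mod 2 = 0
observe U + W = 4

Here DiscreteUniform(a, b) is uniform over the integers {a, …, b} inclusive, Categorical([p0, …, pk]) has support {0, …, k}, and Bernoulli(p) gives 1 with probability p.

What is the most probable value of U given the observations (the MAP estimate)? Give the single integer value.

Enumerate traces; 64 have nonzero weight after conditioning:
  (Y=0, W=2, U=2, X=0, V=0, Z=0) weight 1/2352
  (Y=0, W=2, U=2, X=0, V=0, Z=1) weight 1/1176
  (Y=0, W=2, U=2, X=0, V=0, Z=2) weight 1/784
  (Y=0, W=2, U=2, X=0, V=0, Z=3) weight 1/2352
  (Y=0, W=2, U=2, X=0, V=1, Z=0) weight 1/1176
  (Y=0, W=2, U=2, X=0, V=1, Z=1) weight 1/588
  (Y=0, W=2, U=2, X=0, V=1, Z=2) weight 1/392
  (Y=0, W=2, U=2, X=0, V=1, Z=3) weight 1/1176
  (Y=0, W=3, U=1, X=0, V=0, Z=0) weight 1/784
  … 55 more
Group by U:
  weight(U=1) = 87/728
  weight(U=2) = 17/728
Total weight = 87/728 + 17/728 = 1/7
P(U=1 | obs) = 87/728 / 1/7 = 87/104
P(U=2 | obs) = 17/728 / 1/7 = 17/104
argmax = 1

argmax_v P(U = v | obs) = 1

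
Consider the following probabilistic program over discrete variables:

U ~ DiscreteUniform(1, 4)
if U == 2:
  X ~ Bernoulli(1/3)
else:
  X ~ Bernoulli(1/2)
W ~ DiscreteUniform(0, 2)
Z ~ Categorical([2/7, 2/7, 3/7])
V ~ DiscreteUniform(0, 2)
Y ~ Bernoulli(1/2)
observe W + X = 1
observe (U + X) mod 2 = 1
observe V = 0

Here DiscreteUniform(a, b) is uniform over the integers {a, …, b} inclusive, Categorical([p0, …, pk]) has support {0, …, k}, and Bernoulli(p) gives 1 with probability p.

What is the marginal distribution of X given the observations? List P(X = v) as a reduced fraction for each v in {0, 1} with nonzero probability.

P(X=0) = 6/11, P(X=1) = 5/11

Enumerate traces; 24 have nonzero weight after conditioning:
  (U=1, X=0, W=1, Z=0, V=0, Y=0) weight 1/504
  (U=1, X=0, W=1, Z=0, V=0, Y=1) weight 1/504
  (U=1, X=0, W=1, Z=1, V=0, Y=0) weight 1/504
  (U=1, X=0, W=1, Z=1, V=0, Y=1) weight 1/504
  (U=1, X=0, W=1, Z=2, V=0, Y=0) weight 1/336
  (U=1, X=0, W=1, Z=2, V=0, Y=1) weight 1/336
  (U=2, X=1, W=0, Z=0, V=0, Y=0) weight 1/756
  (U=2, X=1, W=0, Z=0, V=0, Y=1) weight 1/756
  … 16 more
Group by X:
  weight(X=0) = 1/36
  weight(X=1) = 5/216
Total weight = 1/36 + 5/216 = 11/216
P(X=0 | obs) = 1/36 / 11/216 = 6/11
P(X=1 | obs) = 5/216 / 11/216 = 5/11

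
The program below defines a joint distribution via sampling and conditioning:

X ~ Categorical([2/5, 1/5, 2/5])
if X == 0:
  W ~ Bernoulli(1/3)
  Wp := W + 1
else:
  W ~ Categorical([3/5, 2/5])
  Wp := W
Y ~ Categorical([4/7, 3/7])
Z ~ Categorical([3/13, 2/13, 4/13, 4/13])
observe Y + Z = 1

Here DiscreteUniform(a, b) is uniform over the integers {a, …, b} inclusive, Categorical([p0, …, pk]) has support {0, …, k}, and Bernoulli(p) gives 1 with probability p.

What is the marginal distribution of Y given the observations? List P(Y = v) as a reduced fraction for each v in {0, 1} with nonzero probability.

Enumerate traces; 12 have nonzero weight after conditioning:
  (X=0, W=0, Y=0, Z=1) weight 32/1365
  (X=0, W=0, Y=1, Z=0) weight 12/455
  (X=0, W=1, Y=0, Z=1) weight 16/1365
  (X=0, W=1, Y=1, Z=0) weight 6/455
  (X=1, W=0, Y=0, Z=1) weight 24/2275
  (X=1, W=0, Y=1, Z=0) weight 27/2275
  (X=1, W=1, Y=0, Z=1) weight 16/2275
  (X=1, W=1, Y=1, Z=0) weight 18/2275
  … 4 more
Group by Y:
  weight(Y=0) = 8/91
  weight(Y=1) = 9/91
Total weight = 8/91 + 9/91 = 17/91
P(Y=0 | obs) = 8/91 / 17/91 = 8/17
P(Y=1 | obs) = 9/91 / 17/91 = 9/17

P(Y=0) = 8/17, P(Y=1) = 9/17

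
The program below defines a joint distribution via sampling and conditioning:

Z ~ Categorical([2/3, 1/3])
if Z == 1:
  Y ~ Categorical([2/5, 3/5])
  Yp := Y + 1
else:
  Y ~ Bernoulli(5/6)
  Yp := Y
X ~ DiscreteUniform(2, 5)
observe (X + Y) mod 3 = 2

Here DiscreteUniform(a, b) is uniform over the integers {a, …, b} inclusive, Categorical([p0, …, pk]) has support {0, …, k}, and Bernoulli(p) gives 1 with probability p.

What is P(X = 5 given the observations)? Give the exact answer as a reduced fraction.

Enumerate traces; 6 have nonzero weight after conditioning:
  (Z=0, Y=0, X=2) weight 1/36
  (Z=0, Y=0, X=5) weight 1/36
  (Z=0, Y=1, X=4) weight 5/36
  (Z=1, Y=0, X=2) weight 1/30
  (Z=1, Y=0, X=5) weight 1/30
  (Z=1, Y=1, X=4) weight 1/20
Group by X:
  weight(X=2) = 11/180
  weight(X=4) = 17/90
  weight(X=5) = 11/180
Total weight = 11/180 + 17/90 + 11/180 = 14/45
P(X=2 | obs) = 11/180 / 14/45 = 11/56
P(X=4 | obs) = 17/90 / 14/45 = 17/28
P(X=5 | obs) = 11/180 / 14/45 = 11/56

P(X = 5 | obs) = 11/56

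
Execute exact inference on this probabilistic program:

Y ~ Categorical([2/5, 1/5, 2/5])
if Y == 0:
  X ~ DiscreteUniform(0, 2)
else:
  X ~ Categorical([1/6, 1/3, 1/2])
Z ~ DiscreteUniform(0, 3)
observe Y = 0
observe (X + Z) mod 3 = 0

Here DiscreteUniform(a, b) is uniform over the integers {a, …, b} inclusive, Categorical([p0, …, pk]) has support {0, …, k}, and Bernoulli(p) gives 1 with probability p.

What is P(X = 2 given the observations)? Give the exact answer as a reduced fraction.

Enumerate traces; 4 have nonzero weight after conditioning:
  (Y=0, X=0, Z=0) weight 1/30
  (Y=0, X=0, Z=3) weight 1/30
  (Y=0, X=1, Z=2) weight 1/30
  (Y=0, X=2, Z=1) weight 1/30
Group by X:
  weight(X=0) = 1/15
  weight(X=1) = 1/30
  weight(X=2) = 1/30
Total weight = 1/15 + 1/30 + 1/30 = 2/15
P(X=0 | obs) = 1/15 / 2/15 = 1/2
P(X=1 | obs) = 1/30 / 2/15 = 1/4
P(X=2 | obs) = 1/30 / 2/15 = 1/4

P(X = 2 | obs) = 1/4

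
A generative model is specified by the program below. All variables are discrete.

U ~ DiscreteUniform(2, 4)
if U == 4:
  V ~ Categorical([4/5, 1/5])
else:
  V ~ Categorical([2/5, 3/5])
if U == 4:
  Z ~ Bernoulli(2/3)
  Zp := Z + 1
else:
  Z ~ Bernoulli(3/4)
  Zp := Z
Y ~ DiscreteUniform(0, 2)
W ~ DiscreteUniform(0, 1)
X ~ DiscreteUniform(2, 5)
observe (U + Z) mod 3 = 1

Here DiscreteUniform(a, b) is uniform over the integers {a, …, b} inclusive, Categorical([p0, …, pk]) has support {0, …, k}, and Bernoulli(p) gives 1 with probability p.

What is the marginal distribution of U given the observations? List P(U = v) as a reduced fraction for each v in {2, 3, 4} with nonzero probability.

Enumerate traces; 96 have nonzero weight after conditioning:
  (U=3, V=0, Z=1, Y=0, W=0, X=2) weight 1/240
  (U=3, V=0, Z=1, Y=0, W=0, X=3) weight 1/240
  (U=3, V=0, Z=1, Y=0, W=0, X=4) weight 1/240
  (U=3, V=0, Z=1, Y=0, W=0, X=5) weight 1/240
  (U=3, V=0, Z=1, Y=0, W=1, X=2) weight 1/240
  (U=3, V=0, Z=1, Y=0, W=1, X=3) weight 1/240
  (U=3, V=0, Z=1, Y=0, W=1, X=4) weight 1/240
  (U=3, V=0, Z=1, Y=0, W=1, X=5) weight 1/240
  (U=4, V=0, Z=0, Y=0, W=0, X=2) weight 1/270
  … 87 more
Group by U:
  weight(U=3) = 1/4
  weight(U=4) = 1/9
Total weight = 1/4 + 1/9 = 13/36
P(U=3 | obs) = 1/4 / 13/36 = 9/13
P(U=4 | obs) = 1/9 / 13/36 = 4/13

P(U=3) = 9/13, P(U=4) = 4/13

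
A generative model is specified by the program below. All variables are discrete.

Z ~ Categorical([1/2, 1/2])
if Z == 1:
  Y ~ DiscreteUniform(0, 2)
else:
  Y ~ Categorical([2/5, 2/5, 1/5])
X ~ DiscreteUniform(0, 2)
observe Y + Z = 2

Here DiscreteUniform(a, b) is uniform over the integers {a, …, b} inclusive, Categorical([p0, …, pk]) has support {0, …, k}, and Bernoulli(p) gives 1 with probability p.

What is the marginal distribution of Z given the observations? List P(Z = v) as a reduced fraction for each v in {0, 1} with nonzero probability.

Enumerate traces; 6 have nonzero weight after conditioning:
  (Z=0, Y=2, X=0) weight 1/30
  (Z=0, Y=2, X=1) weight 1/30
  (Z=0, Y=2, X=2) weight 1/30
  (Z=1, Y=1, X=0) weight 1/18
  (Z=1, Y=1, X=1) weight 1/18
  (Z=1, Y=1, X=2) weight 1/18
Group by Z:
  weight(Z=0) = 1/10
  weight(Z=1) = 1/6
Total weight = 1/10 + 1/6 = 4/15
P(Z=0 | obs) = 1/10 / 4/15 = 3/8
P(Z=1 | obs) = 1/6 / 4/15 = 5/8

P(Z=0) = 3/8, P(Z=1) = 5/8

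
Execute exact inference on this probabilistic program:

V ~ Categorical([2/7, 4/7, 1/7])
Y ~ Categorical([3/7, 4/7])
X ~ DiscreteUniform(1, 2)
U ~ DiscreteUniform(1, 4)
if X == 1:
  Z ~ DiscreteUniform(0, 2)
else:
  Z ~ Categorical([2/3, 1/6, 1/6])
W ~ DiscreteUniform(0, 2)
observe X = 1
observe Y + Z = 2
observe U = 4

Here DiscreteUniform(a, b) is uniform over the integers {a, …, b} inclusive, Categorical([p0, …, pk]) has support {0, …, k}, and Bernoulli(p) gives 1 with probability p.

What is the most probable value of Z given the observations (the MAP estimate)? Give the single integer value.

argmax_v P(Z = v | obs) = 1

Enumerate traces; 18 have nonzero weight after conditioning:
  (V=0, Y=0, X=1, U=4, Z=2, W=0) weight 1/588
  (V=0, Y=0, X=1, U=4, Z=2, W=1) weight 1/588
  (V=0, Y=0, X=1, U=4, Z=2, W=2) weight 1/588
  (V=0, Y=1, X=1, U=4, Z=1, W=0) weight 1/441
  (V=0, Y=1, X=1, U=4, Z=1, W=1) weight 1/441
  (V=0, Y=1, X=1, U=4, Z=1, W=2) weight 1/441
  (V=1, Y=0, X=1, U=4, Z=2, W=0) weight 1/294
  (V=1, Y=0, X=1, U=4, Z=2, W=1) weight 1/294
  … 10 more
Group by Z:
  weight(Z=1) = 1/42
  weight(Z=2) = 1/56
Total weight = 1/42 + 1/56 = 1/24
P(Z=1 | obs) = 1/42 / 1/24 = 4/7
P(Z=2 | obs) = 1/56 / 1/24 = 3/7
argmax = 1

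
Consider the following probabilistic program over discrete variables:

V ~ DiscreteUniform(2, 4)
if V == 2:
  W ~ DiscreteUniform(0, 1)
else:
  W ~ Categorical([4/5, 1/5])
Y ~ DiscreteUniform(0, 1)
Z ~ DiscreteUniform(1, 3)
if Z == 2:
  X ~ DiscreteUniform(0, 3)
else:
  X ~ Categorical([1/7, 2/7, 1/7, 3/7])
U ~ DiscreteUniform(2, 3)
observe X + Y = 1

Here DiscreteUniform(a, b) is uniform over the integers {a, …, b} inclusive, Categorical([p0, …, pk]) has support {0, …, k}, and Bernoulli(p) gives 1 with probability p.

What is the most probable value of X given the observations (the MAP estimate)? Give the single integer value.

argmax_v P(X = v | obs) = 1

Enumerate traces; 72 have nonzero weight after conditioning:
  (V=2, W=0, Y=0, Z=1, X=1, U=2) weight 1/252
  (V=2, W=0, Y=0, Z=1, X=1, U=3) weight 1/252
  (V=2, W=0, Y=0, Z=2, X=1, U=2) weight 1/288
  (V=2, W=0, Y=0, Z=2, X=1, U=3) weight 1/288
  (V=2, W=0, Y=0, Z=3, X=1, U=2) weight 1/252
  (V=2, W=0, Y=0, Z=3, X=1, U=3) weight 1/252
  (V=2, W=0, Y=1, Z=1, X=0, U=2) weight 1/504
  (V=2, W=0, Y=1, Z=1, X=0, U=3) weight 1/504
  … 64 more
Group by X:
  weight(X=0) = 5/56
  weight(X=1) = 23/168
Total weight = 5/56 + 23/168 = 19/84
P(X=0 | obs) = 5/56 / 19/84 = 15/38
P(X=1 | obs) = 23/168 / 19/84 = 23/38
argmax = 1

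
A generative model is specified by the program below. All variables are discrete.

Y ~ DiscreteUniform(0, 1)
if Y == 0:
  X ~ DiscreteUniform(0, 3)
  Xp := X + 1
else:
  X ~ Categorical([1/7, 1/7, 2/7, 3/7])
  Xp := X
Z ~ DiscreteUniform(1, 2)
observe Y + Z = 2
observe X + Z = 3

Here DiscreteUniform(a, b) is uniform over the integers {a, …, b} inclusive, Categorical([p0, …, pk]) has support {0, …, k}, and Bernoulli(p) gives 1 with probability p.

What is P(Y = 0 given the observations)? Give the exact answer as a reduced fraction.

Enumerate traces; 2 have nonzero weight after conditioning:
  (Y=0, X=1, Z=2) weight 1/16
  (Y=1, X=2, Z=1) weight 1/14
Group by Y:
  weight(Y=0) = 1/16
  weight(Y=1) = 1/14
Total weight = 1/16 + 1/14 = 15/112
P(Y=0 | obs) = 1/16 / 15/112 = 7/15
P(Y=1 | obs) = 1/14 / 15/112 = 8/15

P(Y = 0 | obs) = 7/15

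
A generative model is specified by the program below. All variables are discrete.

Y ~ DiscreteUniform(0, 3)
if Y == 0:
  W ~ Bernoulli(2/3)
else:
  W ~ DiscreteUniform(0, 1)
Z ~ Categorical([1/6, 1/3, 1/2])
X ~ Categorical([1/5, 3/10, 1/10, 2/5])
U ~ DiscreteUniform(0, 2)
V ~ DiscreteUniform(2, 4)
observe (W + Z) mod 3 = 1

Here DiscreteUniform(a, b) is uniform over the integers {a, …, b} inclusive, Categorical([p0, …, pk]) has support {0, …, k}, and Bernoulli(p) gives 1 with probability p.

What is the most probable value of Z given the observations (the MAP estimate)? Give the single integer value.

Enumerate traces; 288 have nonzero weight after conditioning:
  (Y=0, W=0, Z=1, X=0, U=0, V=2) weight 1/1620
  (Y=0, W=0, Z=1, X=0, U=0, V=3) weight 1/1620
  (Y=0, W=0, Z=1, X=0, U=0, V=4) weight 1/1620
  (Y=0, W=0, Z=1, X=0, U=1, V=2) weight 1/1620
  (Y=0, W=0, Z=1, X=0, U=1, V=3) weight 1/1620
  (Y=0, W=0, Z=1, X=0, U=1, V=4) weight 1/1620
  (Y=0, W=0, Z=1, X=0, U=2, V=2) weight 1/1620
  (Y=0, W=0, Z=1, X=0, U=2, V=3) weight 1/1620
  (Y=0, W=1, Z=0, X=0, U=0, V=2) weight 1/1620
  … 279 more
Group by Z:
  weight(Z=0) = 13/144
  weight(Z=1) = 11/72
Total weight = 13/144 + 11/72 = 35/144
P(Z=0 | obs) = 13/144 / 35/144 = 13/35
P(Z=1 | obs) = 11/72 / 35/144 = 22/35
argmax = 1

argmax_v P(Z = v | obs) = 1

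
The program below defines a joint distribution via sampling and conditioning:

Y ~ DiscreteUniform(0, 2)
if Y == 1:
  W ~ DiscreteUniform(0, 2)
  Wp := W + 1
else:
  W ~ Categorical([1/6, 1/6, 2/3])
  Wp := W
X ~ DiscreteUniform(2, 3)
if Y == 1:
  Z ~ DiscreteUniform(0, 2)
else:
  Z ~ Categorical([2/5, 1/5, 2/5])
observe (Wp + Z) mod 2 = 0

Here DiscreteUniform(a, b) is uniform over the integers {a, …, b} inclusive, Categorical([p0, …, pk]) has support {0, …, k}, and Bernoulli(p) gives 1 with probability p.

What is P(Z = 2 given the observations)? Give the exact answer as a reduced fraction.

P(Z = 2 | obs) = 35/83

Enumerate traces; 28 have nonzero weight after conditioning:
  (Y=0, W=0, X=2, Z=0) weight 1/90
  (Y=0, W=0, X=2, Z=2) weight 1/90
  (Y=0, W=0, X=3, Z=0) weight 1/90
  (Y=0, W=0, X=3, Z=2) weight 1/90
  (Y=0, W=1, X=2, Z=1) weight 1/180
  (Y=0, W=1, X=3, Z=1) weight 1/180
  (Y=0, W=2, X=2, Z=0) weight 2/45
  (Y=0, W=2, X=2, Z=2) weight 2/45
  … 20 more
Group by Z:
  weight(Z=0) = 7/27
  weight(Z=1) = 13/135
  weight(Z=2) = 7/27
Total weight = 7/27 + 13/135 + 7/27 = 83/135
P(Z=0 | obs) = 7/27 / 83/135 = 35/83
P(Z=1 | obs) = 13/135 / 83/135 = 13/83
P(Z=2 | obs) = 7/27 / 83/135 = 35/83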